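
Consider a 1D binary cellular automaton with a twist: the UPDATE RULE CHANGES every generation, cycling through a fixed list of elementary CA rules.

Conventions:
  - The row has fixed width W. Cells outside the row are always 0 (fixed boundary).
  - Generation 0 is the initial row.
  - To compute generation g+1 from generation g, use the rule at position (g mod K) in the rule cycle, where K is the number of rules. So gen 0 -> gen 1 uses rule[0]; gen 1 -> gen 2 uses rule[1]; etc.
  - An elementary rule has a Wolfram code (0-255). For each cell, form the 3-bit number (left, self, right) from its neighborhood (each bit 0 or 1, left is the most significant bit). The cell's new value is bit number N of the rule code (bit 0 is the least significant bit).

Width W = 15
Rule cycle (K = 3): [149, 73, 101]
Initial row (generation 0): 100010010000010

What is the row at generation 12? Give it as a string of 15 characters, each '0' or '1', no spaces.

Gen 0: 100010010000010
Gen 1 (rule 149): 111011011111011
Gen 2 (rule 73): 101011010001011
Gen 3 (rule 101): 111101110101101
Gen 4 (rule 149): 011000100100001
Gen 5 (rule 73): 011010000001100
Gen 6 (rule 101): 001110111100101
Gen 7 (rule 149): 100100011010101
Gen 8 (rule 73): 000001011000000
Gen 9 (rule 101): 111101101011111
Gen 10 (rule 149): 011000001001110
Gen 11 (rule 73): 011011100001010
Gen 12 (rule 101): 001100101101110

Answer: 001100101101110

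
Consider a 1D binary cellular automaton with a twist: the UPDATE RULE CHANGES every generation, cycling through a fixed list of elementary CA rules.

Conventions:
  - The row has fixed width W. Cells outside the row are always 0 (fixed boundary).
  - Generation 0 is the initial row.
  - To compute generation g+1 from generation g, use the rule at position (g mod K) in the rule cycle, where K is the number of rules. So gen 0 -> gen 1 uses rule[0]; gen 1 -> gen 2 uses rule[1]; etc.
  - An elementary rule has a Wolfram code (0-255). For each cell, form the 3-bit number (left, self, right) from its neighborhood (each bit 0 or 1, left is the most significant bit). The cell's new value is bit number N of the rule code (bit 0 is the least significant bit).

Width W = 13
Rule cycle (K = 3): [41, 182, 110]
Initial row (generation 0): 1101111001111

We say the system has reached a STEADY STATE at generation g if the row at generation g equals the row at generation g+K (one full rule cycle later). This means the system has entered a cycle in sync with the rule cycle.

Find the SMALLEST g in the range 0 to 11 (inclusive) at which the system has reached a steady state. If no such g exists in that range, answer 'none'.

Answer: none

Derivation:
Gen 0: 1101111001111
Gen 1 (rule 41): 1011000001000
Gen 2 (rule 182): 1100100011100
Gen 3 (rule 110): 1101100110100
Gen 4 (rule 41): 1011000101001
Gen 5 (rule 182): 1100101111111
Gen 6 (rule 110): 1101111000001
Gen 7 (rule 41): 1011000011100
Gen 8 (rule 182): 1100100101010
Gen 9 (rule 110): 1101101111110
Gen 10 (rule 41): 1011011000000
Gen 11 (rule 182): 1100100100000
Gen 12 (rule 110): 1101101100000
Gen 13 (rule 41): 1011011001111
Gen 14 (rule 182): 1100100110110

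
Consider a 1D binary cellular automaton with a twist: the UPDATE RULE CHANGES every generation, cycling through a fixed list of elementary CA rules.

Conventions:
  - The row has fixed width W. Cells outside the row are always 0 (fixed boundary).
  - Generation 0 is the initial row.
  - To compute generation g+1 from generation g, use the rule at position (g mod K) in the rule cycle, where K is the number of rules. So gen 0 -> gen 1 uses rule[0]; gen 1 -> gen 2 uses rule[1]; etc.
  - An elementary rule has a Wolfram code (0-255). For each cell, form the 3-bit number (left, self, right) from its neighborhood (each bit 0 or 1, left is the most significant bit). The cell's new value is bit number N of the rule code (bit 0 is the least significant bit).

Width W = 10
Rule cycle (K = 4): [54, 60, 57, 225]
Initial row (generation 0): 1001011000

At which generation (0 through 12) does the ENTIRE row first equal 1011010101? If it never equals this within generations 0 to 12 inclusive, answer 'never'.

Answer: never

Derivation:
Gen 0: 1001011000
Gen 1 (rule 54): 1111100100
Gen 2 (rule 60): 1000010110
Gen 3 (rule 57): 0111001101
Gen 4 (rule 225): 0011000110
Gen 5 (rule 54): 0100101001
Gen 6 (rule 60): 0110111101
Gen 7 (rule 57): 0101100010
Gen 8 (rule 225): 0010101000
Gen 9 (rule 54): 0111111100
Gen 10 (rule 60): 0100000010
Gen 11 (rule 57): 0011111001
Gen 12 (rule 225): 1001111000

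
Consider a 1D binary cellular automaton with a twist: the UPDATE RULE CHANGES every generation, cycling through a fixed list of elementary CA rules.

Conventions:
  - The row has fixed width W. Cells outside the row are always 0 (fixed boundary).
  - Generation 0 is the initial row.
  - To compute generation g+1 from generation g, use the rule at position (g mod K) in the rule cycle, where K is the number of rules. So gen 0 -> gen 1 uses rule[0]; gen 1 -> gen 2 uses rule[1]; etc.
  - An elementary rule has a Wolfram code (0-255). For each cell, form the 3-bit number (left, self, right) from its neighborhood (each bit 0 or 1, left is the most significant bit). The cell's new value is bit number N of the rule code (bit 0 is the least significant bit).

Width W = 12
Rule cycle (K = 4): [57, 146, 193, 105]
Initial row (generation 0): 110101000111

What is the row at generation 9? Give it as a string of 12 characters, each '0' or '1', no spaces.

Gen 0: 110101000111
Gen 1 (rule 57): 101010110100
Gen 2 (rule 146): 000000000010
Gen 3 (rule 193): 111111111000
Gen 4 (rule 105): 100000001011
Gen 5 (rule 57): 011111100110
Gen 6 (rule 146): 101111011001
Gen 7 (rule 193): 000111001000
Gen 8 (rule 105): 110101000011
Gen 9 (rule 57): 101010111010

Answer: 101010111010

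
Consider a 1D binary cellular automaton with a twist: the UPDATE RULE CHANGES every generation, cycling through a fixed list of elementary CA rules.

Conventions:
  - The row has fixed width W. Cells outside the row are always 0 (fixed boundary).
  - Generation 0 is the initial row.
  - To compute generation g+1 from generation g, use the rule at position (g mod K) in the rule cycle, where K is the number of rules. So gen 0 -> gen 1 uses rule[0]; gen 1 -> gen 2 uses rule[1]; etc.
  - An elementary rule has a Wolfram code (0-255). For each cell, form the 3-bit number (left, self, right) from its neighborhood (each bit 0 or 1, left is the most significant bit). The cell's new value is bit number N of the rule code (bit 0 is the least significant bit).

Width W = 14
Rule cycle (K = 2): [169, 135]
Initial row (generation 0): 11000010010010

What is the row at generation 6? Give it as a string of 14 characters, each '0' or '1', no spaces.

Answer: 10000110110011

Derivation:
Gen 0: 11000010010010
Gen 1 (rule 169): 10011000000000
Gen 2 (rule 135): 10100011111111
Gen 3 (rule 169): 01001011111110
Gen 4 (rule 135): 11011001111100
Gen 5 (rule 169): 10110001111001
Gen 6 (rule 135): 10000110110011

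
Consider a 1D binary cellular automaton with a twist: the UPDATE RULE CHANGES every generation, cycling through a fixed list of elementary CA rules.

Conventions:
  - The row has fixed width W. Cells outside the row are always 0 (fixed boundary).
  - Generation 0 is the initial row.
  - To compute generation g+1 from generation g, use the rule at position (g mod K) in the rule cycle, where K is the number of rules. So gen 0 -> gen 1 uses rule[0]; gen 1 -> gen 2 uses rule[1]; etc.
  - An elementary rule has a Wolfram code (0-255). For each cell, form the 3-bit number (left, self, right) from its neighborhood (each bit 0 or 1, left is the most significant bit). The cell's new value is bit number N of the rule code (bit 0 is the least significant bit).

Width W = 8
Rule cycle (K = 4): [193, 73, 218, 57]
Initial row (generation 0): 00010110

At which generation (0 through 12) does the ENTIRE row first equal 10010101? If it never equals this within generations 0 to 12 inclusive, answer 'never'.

Answer: 8

Derivation:
Gen 0: 00010110
Gen 1 (rule 193): 11000010
Gen 2 (rule 73): 11011000
Gen 3 (rule 218): 11011100
Gen 4 (rule 57): 10110011
Gen 5 (rule 193): 00010001
Gen 6 (rule 73): 11000100
Gen 7 (rule 218): 11101010
Gen 8 (rule 57): 10010101
Gen 9 (rule 193): 00000000
Gen 10 (rule 73): 11111111
Gen 11 (rule 218): 11111111
Gen 12 (rule 57): 10000000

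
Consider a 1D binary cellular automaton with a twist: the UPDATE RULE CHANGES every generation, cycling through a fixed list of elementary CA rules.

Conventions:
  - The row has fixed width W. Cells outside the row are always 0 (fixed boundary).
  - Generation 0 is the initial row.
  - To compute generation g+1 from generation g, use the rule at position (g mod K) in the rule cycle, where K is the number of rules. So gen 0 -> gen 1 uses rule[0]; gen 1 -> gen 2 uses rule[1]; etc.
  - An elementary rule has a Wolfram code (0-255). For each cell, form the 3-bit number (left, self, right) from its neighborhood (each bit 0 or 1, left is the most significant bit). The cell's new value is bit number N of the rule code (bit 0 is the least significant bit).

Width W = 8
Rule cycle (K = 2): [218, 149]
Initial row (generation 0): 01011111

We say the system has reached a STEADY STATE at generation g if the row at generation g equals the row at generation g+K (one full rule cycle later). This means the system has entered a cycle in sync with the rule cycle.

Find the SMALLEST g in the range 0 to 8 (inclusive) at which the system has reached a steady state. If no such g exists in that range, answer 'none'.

Answer: 3

Derivation:
Gen 0: 01011111
Gen 1 (rule 218): 10011111
Gen 2 (rule 149): 11001110
Gen 3 (rule 218): 11111111
Gen 4 (rule 149): 01111110
Gen 5 (rule 218): 11111111
Gen 6 (rule 149): 01111110
Gen 7 (rule 218): 11111111
Gen 8 (rule 149): 01111110
Gen 9 (rule 218): 11111111
Gen 10 (rule 149): 01111110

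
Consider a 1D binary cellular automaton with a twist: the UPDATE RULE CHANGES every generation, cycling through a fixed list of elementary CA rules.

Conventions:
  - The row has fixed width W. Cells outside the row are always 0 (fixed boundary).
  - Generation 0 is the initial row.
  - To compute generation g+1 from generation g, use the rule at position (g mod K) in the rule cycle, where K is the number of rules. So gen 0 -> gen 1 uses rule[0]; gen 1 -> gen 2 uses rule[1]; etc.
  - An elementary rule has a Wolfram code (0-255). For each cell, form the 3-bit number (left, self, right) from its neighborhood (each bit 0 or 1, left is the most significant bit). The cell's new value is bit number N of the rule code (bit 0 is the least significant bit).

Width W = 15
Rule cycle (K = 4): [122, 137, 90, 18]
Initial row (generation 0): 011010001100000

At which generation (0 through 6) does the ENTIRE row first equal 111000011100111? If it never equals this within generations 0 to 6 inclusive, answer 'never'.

Gen 0: 011010001100000
Gen 1 (rule 122): 111101011110000
Gen 2 (rule 137): 111000011100111
Gen 3 (rule 90): 101100110111101
Gen 4 (rule 18): 000011000000000
Gen 5 (rule 122): 000111100000000
Gen 6 (rule 137): 110111001111111

Answer: 2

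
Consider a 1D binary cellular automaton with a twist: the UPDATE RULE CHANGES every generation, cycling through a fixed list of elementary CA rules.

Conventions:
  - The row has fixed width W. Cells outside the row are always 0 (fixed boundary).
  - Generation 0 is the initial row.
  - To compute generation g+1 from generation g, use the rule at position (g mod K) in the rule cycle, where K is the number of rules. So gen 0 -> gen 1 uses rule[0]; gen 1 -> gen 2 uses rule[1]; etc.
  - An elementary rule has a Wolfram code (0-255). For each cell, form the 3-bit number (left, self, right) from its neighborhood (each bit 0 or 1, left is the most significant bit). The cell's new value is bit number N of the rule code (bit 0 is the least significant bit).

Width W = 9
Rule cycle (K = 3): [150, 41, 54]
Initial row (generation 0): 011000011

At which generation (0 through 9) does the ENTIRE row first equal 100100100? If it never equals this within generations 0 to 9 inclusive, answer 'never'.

Gen 0: 011000011
Gen 1 (rule 150): 100100100
Gen 2 (rule 41): 000000001
Gen 3 (rule 54): 000000011
Gen 4 (rule 150): 000000100
Gen 5 (rule 41): 111110001
Gen 6 (rule 54): 000001011
Gen 7 (rule 150): 000011000
Gen 8 (rule 41): 111010011
Gen 9 (rule 54): 000111100

Answer: 1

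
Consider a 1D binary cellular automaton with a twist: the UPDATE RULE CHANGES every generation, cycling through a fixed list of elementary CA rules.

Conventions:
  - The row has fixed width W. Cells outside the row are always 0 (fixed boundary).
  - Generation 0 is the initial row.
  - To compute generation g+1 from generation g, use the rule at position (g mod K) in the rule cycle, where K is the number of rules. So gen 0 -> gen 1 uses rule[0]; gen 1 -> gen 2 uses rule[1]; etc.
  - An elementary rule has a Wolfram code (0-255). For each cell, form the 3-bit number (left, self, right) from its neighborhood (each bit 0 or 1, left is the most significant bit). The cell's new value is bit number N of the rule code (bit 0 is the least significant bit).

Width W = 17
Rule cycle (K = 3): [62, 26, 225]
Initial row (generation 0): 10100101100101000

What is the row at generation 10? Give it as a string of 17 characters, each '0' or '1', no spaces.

Gen 0: 10100101100101000
Gen 1 (rule 62): 11111111011111100
Gen 2 (rule 26): 10000000010000010
Gen 3 (rule 225): 00111111000111000
Gen 4 (rule 62): 01100000101100100
Gen 5 (rule 26): 11010001001011010
Gen 6 (rule 225): 01100100000101100
Gen 7 (rule 62): 11011110001111010
Gen 8 (rule 26): 10010001011000001
Gen 9 (rule 225): 00000100101011100
Gen 10 (rule 62): 00001111111110010

Answer: 00001111111110010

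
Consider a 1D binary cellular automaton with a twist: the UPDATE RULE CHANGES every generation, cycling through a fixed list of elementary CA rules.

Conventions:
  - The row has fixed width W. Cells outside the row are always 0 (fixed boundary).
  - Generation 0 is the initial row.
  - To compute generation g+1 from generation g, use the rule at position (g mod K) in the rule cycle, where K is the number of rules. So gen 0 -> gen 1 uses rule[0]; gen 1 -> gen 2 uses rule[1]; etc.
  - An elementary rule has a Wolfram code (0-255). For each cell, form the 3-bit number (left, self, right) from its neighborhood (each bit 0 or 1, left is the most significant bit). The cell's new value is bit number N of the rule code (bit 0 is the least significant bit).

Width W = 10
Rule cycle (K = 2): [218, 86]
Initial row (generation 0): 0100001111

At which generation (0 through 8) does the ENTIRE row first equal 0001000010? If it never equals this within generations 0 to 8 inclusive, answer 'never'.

Answer: 7

Derivation:
Gen 0: 0100001111
Gen 1 (rule 218): 1010011111
Gen 2 (rule 86): 1011100001
Gen 3 (rule 218): 0011110010
Gen 4 (rule 86): 0100011111
Gen 5 (rule 218): 1010111111
Gen 6 (rule 86): 1010000001
Gen 7 (rule 218): 0001000010
Gen 8 (rule 86): 0011100111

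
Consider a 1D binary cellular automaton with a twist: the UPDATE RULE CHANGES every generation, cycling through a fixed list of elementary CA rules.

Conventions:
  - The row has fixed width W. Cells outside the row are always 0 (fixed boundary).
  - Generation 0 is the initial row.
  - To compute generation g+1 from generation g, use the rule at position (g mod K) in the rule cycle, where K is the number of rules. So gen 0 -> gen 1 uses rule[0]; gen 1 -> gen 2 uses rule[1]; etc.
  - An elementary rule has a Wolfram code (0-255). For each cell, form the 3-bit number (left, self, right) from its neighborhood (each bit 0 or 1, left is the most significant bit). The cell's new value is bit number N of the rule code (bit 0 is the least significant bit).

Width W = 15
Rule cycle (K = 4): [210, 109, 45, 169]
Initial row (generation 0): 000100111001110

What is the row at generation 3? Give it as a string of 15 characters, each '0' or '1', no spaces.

Gen 0: 000100111001110
Gen 1 (rule 210): 001011011110111
Gen 2 (rule 109): 101111110011101
Gen 3 (rule 45): 111000000010011

Answer: 111000000010011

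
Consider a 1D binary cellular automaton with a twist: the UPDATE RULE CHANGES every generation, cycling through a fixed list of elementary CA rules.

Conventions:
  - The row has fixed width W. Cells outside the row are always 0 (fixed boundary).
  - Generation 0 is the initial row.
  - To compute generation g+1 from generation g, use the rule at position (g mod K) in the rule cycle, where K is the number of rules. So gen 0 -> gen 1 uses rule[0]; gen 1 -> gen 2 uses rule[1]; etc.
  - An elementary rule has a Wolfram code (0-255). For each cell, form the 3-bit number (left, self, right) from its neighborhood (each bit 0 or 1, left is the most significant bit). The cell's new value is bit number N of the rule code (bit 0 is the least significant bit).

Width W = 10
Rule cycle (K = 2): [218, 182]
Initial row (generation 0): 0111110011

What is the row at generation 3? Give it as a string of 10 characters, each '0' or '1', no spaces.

Gen 0: 0111110011
Gen 1 (rule 218): 1111111111
Gen 2 (rule 182): 0111111110
Gen 3 (rule 218): 1111111111

Answer: 1111111111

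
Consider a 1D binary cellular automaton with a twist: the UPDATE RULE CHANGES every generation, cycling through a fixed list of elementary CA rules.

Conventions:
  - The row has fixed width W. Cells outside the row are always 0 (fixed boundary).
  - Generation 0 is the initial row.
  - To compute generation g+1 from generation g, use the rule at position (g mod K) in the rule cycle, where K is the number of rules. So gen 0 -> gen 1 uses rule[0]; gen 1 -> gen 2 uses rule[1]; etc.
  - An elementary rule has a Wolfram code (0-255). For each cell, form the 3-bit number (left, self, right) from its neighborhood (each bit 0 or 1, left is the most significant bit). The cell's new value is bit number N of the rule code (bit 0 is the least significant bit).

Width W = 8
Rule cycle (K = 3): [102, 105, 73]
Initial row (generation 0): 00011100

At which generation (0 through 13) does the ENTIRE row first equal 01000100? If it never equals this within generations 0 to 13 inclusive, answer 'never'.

Gen 0: 00011100
Gen 1 (rule 102): 00100100
Gen 2 (rule 105): 10000001
Gen 3 (rule 73): 00111100
Gen 4 (rule 102): 01000100
Gen 5 (rule 105): 00010001
Gen 6 (rule 73): 11000100
Gen 7 (rule 102): 01001100
Gen 8 (rule 105): 00001101
Gen 9 (rule 73): 11101100
Gen 10 (rule 102): 00110100
Gen 11 (rule 105): 10111001
Gen 12 (rule 73): 00101000
Gen 13 (rule 102): 01111000

Answer: 4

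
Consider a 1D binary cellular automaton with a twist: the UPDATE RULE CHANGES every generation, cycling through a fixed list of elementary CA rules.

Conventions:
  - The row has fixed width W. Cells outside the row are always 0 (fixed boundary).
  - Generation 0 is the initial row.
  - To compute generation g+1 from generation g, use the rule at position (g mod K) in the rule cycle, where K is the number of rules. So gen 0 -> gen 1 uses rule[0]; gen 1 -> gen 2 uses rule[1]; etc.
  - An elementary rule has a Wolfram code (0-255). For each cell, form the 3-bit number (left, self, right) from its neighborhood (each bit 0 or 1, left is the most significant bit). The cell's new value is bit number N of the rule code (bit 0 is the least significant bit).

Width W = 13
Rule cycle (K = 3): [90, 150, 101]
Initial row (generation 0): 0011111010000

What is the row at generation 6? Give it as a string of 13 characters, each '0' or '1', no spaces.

Answer: 1100111100101

Derivation:
Gen 0: 0011111010000
Gen 1 (rule 90): 0110001001000
Gen 2 (rule 150): 1001011111100
Gen 3 (rule 101): 1001100000101
Gen 4 (rule 90): 0111110001000
Gen 5 (rule 150): 1011101011100
Gen 6 (rule 101): 1100111100101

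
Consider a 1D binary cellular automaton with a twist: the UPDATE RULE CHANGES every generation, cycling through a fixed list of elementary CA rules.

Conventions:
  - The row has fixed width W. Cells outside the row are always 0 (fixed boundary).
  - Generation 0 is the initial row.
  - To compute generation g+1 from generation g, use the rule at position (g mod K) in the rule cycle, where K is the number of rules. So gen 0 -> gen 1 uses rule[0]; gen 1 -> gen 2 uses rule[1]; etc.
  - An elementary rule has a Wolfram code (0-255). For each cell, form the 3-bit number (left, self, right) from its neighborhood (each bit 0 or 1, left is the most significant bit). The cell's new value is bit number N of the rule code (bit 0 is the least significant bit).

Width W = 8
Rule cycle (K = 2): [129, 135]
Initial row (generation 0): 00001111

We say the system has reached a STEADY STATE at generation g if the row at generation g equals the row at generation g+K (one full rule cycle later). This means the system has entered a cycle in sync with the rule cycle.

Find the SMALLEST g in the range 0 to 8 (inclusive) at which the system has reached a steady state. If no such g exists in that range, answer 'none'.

Answer: none

Derivation:
Gen 0: 00001111
Gen 1 (rule 129): 11100110
Gen 2 (rule 135): 01001000
Gen 3 (rule 129): 00000011
Gen 4 (rule 135): 11111100
Gen 5 (rule 129): 01111001
Gen 6 (rule 135): 10110011
Gen 7 (rule 129): 00000000
Gen 8 (rule 135): 11111111
Gen 9 (rule 129): 01111110
Gen 10 (rule 135): 10111100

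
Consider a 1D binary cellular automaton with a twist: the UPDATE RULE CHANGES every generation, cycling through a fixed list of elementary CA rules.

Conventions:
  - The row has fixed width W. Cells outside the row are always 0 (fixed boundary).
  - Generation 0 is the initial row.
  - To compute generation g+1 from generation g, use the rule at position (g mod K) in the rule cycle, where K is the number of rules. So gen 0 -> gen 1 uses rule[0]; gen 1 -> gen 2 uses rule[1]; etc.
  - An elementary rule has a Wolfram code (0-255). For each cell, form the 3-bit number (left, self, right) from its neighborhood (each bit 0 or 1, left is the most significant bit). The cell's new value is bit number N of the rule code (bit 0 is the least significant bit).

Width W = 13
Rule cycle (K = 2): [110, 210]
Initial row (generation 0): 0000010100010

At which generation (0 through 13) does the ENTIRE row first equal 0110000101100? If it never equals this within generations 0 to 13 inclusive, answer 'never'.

Answer: 12

Derivation:
Gen 0: 0000010100010
Gen 1 (rule 110): 0000111100110
Gen 2 (rule 210): 0001011111011
Gen 3 (rule 110): 0011110001111
Gen 4 (rule 210): 0101111010111
Gen 5 (rule 110): 1111001111101
Gen 6 (rule 210): 0111110111100
Gen 7 (rule 110): 1100011100100
Gen 8 (rule 210): 0110101111010
Gen 9 (rule 110): 1111111001110
Gen 10 (rule 210): 0111111110111
Gen 11 (rule 110): 1100000011101
Gen 12 (rule 210): 0110000101100
Gen 13 (rule 110): 1110001111100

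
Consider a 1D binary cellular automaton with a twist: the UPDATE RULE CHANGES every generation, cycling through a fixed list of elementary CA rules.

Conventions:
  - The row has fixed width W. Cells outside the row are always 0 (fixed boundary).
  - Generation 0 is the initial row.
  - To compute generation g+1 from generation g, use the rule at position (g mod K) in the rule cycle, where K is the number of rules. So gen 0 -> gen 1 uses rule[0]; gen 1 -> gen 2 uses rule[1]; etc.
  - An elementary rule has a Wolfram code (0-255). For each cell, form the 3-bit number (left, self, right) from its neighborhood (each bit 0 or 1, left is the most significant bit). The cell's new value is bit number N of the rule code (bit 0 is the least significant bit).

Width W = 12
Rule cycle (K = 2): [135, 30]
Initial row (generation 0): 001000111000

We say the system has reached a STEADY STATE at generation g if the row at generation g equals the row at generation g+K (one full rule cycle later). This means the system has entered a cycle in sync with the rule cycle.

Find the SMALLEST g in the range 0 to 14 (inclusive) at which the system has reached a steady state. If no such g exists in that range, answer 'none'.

Gen 0: 001000111000
Gen 1 (rule 135): 111011010011
Gen 2 (rule 30): 100010011110
Gen 3 (rule 135): 101110101100
Gen 4 (rule 30): 101000101010
Gen 5 (rule 135): 101011101010
Gen 6 (rule 30): 101010001011
Gen 7 (rule 135): 101010111000
Gen 8 (rule 30): 101010100100
Gen 9 (rule 135): 101010101101
Gen 10 (rule 30): 101010101001
Gen 11 (rule 135): 101010101011
Gen 12 (rule 30): 101010101010
Gen 13 (rule 135): 101010101010
Gen 14 (rule 30): 101010101011
Gen 15 (rule 135): 101010101000
Gen 16 (rule 30): 101010101100

Answer: none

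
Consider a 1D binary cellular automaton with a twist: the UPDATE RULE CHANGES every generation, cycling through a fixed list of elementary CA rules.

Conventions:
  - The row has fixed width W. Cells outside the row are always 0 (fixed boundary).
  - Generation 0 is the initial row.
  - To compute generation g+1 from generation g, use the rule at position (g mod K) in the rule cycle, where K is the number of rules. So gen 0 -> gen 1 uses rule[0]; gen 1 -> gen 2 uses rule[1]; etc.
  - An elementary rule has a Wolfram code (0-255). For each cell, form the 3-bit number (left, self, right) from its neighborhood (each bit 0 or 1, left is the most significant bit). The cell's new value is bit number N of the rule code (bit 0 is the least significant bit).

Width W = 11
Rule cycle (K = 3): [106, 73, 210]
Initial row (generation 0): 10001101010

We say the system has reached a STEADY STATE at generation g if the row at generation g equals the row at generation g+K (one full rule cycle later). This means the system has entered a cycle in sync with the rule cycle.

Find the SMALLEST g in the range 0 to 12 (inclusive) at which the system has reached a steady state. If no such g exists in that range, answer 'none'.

Gen 0: 10001101010
Gen 1 (rule 106): 00011110100
Gen 2 (rule 73): 11010010001
Gen 3 (rule 210): 01001101010
Gen 4 (rule 106): 10011110100
Gen 5 (rule 73): 00010010001
Gen 6 (rule 210): 00101101010
Gen 7 (rule 106): 01011110100
Gen 8 (rule 73): 00010010001
Gen 9 (rule 210): 00101101010
Gen 10 (rule 106): 01011110100
Gen 11 (rule 73): 00010010001
Gen 12 (rule 210): 00101101010
Gen 13 (rule 106): 01011110100
Gen 14 (rule 73): 00010010001
Gen 15 (rule 210): 00101101010

Answer: 5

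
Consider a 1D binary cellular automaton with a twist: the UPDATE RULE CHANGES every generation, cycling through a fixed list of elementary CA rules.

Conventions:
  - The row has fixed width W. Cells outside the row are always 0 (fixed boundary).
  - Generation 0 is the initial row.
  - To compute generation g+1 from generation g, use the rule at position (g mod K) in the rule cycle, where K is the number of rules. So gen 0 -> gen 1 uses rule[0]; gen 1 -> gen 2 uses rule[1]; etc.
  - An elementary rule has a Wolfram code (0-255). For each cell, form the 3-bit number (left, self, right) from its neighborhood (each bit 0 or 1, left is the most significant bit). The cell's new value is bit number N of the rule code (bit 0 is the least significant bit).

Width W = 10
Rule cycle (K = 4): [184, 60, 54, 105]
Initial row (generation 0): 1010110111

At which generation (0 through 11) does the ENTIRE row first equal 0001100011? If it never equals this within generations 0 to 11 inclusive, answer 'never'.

Gen 0: 1010110111
Gen 1 (rule 184): 0101101110
Gen 2 (rule 60): 0111011001
Gen 3 (rule 54): 1000100111
Gen 4 (rule 105): 0010000101
Gen 5 (rule 184): 0001000010
Gen 6 (rule 60): 0001100011
Gen 7 (rule 54): 0010010100
Gen 8 (rule 105): 1000001001
Gen 9 (rule 184): 0100000100
Gen 10 (rule 60): 0110000110
Gen 11 (rule 54): 1001001001

Answer: 6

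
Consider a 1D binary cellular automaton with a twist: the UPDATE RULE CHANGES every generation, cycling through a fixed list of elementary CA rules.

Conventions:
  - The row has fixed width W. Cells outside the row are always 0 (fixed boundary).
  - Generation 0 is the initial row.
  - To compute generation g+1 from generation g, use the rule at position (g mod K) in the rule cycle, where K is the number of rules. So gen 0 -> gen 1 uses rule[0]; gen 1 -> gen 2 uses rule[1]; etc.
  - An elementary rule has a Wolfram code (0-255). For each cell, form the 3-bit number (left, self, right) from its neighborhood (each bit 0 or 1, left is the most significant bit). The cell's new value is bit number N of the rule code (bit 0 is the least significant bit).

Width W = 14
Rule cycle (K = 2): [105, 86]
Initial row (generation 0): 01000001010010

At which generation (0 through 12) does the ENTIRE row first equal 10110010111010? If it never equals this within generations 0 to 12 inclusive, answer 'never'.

Gen 0: 01000001010010
Gen 1 (rule 105): 00011100100000
Gen 2 (rule 86): 00100111110000
Gen 3 (rule 105): 10000100010111
Gen 4 (rule 86): 11001110110001
Gen 5 (rule 105): 11001011110100
Gen 6 (rule 86): 01111000010110
Gen 7 (rule 105): 01001011001110
Gen 8 (rule 86): 11111001110011
Gen 9 (rule 105): 10001001010011
Gen 10 (rule 86): 11011111011101
Gen 11 (rule 105): 11110001110110
Gen 12 (rule 86): 00011010010011

Answer: never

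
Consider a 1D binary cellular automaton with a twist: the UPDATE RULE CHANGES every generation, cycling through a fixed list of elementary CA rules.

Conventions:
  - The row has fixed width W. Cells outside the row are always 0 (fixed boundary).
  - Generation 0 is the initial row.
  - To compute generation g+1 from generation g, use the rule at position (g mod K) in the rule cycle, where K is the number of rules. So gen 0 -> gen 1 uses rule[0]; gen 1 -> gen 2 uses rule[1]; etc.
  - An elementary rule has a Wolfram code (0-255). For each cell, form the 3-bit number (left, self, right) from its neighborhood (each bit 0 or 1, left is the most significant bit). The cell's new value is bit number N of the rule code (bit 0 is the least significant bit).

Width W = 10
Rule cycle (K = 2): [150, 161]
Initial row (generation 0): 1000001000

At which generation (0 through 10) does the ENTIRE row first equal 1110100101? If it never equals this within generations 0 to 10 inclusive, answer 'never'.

Gen 0: 1000001000
Gen 1 (rule 150): 1100011100
Gen 2 (rule 161): 0001001001
Gen 3 (rule 150): 0011111111
Gen 4 (rule 161): 1001111110
Gen 5 (rule 150): 1110111101
Gen 6 (rule 161): 0101011010
Gen 7 (rule 150): 1101000011
Gen 8 (rule 161): 0010011000
Gen 9 (rule 150): 0111100100
Gen 10 (rule 161): 0011000001

Answer: never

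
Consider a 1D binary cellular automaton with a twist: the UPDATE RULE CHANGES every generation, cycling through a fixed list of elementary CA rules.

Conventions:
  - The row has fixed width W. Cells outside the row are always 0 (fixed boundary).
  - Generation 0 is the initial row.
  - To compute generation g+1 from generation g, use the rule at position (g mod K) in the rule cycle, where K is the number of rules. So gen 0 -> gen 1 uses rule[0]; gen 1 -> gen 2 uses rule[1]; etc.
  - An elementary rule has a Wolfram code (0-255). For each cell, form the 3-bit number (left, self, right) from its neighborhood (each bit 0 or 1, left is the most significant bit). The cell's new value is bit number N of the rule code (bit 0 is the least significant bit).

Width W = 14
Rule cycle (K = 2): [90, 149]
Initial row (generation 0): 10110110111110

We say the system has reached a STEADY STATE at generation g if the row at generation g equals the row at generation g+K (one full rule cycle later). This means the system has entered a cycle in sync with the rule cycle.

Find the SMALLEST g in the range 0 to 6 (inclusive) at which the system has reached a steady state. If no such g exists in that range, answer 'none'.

Gen 0: 10110110111110
Gen 1 (rule 90): 00110110100011
Gen 2 (rule 149): 10000000111000
Gen 3 (rule 90): 01000001101100
Gen 4 (rule 149): 01111100000011
Gen 5 (rule 90): 11000110000111
Gen 6 (rule 149): 00110001110010
Gen 7 (rule 90): 01111011011101
Gen 8 (rule 149): 00110000001001

Answer: none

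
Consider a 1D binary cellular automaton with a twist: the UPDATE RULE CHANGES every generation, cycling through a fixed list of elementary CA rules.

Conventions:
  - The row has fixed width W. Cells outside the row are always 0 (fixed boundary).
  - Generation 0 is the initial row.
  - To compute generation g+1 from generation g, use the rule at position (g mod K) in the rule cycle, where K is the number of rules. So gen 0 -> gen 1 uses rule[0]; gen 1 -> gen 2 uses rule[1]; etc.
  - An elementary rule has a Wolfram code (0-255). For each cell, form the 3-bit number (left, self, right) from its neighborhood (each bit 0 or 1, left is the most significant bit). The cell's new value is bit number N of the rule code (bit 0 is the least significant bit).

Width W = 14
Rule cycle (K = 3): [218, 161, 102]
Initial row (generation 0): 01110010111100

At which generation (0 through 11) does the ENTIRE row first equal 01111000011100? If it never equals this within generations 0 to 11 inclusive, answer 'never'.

Gen 0: 01110010111100
Gen 1 (rule 218): 11111100111110
Gen 2 (rule 161): 01111000011100
Gen 3 (rule 102): 10001000100100
Gen 4 (rule 218): 01010101011010
Gen 5 (rule 161): 00101010100100
Gen 6 (rule 102): 01111111101100
Gen 7 (rule 218): 11111111101110
Gen 8 (rule 161): 01111111010100
Gen 9 (rule 102): 10000001111100
Gen 10 (rule 218): 01000011111110
Gen 11 (rule 161): 00011001111100

Answer: 2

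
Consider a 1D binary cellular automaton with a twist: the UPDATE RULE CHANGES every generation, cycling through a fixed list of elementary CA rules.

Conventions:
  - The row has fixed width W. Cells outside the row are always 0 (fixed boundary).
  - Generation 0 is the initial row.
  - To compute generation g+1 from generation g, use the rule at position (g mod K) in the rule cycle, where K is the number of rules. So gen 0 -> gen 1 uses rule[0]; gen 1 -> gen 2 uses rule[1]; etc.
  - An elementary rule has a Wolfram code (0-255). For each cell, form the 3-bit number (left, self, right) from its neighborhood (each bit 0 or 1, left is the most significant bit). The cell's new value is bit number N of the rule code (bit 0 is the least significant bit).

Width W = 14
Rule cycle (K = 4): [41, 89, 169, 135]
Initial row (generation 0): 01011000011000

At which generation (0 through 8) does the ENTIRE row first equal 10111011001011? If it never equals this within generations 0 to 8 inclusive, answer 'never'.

Answer: 2

Derivation:
Gen 0: 01011000011000
Gen 1 (rule 41): 00110011010011
Gen 2 (rule 89): 10111011001011
Gen 3 (rule 169): 01110110000110
Gen 4 (rule 135): 10100000111000
Gen 5 (rule 41): 01001110100011
Gen 6 (rule 89): 00101010011011
Gen 7 (rule 169): 10010100010110
Gen 8 (rule 135): 10110101110000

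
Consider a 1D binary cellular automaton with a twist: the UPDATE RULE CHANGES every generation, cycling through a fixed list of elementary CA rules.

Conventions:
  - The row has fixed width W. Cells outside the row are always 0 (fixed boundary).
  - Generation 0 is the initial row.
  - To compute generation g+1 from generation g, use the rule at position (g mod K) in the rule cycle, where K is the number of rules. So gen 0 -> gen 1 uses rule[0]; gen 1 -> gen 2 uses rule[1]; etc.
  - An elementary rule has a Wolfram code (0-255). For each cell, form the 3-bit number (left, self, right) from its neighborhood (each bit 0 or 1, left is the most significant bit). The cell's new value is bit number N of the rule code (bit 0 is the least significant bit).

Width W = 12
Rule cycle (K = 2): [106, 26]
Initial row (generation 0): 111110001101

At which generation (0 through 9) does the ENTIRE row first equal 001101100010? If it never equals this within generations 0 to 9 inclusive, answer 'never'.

Answer: never

Derivation:
Gen 0: 111110001101
Gen 1 (rule 106): 100010011110
Gen 2 (rule 26): 010101110001
Gen 3 (rule 106): 101011010010
Gen 4 (rule 26): 000010001101
Gen 5 (rule 106): 000100011110
Gen 6 (rule 26): 001010110001
Gen 7 (rule 106): 010101110010
Gen 8 (rule 26): 100001001101
Gen 9 (rule 106): 000010011110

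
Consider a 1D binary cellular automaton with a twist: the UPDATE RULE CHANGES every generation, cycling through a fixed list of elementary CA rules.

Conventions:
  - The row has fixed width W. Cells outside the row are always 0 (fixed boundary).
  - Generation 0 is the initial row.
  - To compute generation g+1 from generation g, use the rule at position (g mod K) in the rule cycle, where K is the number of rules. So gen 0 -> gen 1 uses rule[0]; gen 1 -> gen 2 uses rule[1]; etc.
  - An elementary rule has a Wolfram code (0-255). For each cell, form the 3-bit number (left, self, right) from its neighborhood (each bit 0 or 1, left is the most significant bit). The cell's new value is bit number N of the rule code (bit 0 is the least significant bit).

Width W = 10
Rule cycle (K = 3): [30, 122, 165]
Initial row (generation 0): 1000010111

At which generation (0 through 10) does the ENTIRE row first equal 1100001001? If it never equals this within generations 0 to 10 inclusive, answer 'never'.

Answer: never

Derivation:
Gen 0: 1000010111
Gen 1 (rule 30): 1100110100
Gen 2 (rule 122): 1111111010
Gen 3 (rule 165): 0111110110
Gen 4 (rule 30): 1100000101
Gen 5 (rule 122): 1110001010
Gen 6 (rule 165): 0100101110
Gen 7 (rule 30): 1111101001
Gen 8 (rule 122): 1000110110
Gen 9 (rule 165): 1010001000
Gen 10 (rule 30): 1011011100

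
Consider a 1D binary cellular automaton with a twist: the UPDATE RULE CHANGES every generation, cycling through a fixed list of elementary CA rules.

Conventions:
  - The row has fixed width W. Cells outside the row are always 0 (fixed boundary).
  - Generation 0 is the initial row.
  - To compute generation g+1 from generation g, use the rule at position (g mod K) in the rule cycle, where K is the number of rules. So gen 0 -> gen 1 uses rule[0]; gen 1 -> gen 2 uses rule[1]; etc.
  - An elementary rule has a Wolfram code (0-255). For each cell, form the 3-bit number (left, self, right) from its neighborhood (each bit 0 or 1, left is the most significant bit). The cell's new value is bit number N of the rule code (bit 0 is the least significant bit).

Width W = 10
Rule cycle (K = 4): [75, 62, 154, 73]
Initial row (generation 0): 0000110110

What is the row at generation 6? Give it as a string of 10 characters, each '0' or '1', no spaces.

Answer: 1001110110

Derivation:
Gen 0: 0000110110
Gen 1 (rule 75): 1111110110
Gen 2 (rule 62): 1000001101
Gen 3 (rule 154): 0100011000
Gen 4 (rule 73): 0001011011
Gen 5 (rule 75): 1110011011
Gen 6 (rule 62): 1001110110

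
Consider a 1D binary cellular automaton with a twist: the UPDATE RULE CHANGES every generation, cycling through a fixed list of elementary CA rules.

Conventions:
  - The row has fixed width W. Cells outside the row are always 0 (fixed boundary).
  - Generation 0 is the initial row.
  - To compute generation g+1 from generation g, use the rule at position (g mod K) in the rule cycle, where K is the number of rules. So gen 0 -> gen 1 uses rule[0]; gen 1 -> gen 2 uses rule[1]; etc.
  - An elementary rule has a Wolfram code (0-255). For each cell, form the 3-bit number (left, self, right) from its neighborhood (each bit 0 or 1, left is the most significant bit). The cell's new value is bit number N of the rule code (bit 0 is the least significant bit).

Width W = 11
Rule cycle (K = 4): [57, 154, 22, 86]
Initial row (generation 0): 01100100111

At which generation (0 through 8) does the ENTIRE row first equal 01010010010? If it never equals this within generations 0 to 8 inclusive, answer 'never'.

Answer: never

Derivation:
Gen 0: 01100100111
Gen 1 (rule 57): 01010010100
Gen 2 (rule 154): 10001100010
Gen 3 (rule 22): 11010010111
Gen 4 (rule 86): 01011110001
Gen 5 (rule 57): 00110001100
Gen 6 (rule 154): 01101011010
Gen 7 (rule 22): 10001000011
Gen 8 (rule 86): 11011100101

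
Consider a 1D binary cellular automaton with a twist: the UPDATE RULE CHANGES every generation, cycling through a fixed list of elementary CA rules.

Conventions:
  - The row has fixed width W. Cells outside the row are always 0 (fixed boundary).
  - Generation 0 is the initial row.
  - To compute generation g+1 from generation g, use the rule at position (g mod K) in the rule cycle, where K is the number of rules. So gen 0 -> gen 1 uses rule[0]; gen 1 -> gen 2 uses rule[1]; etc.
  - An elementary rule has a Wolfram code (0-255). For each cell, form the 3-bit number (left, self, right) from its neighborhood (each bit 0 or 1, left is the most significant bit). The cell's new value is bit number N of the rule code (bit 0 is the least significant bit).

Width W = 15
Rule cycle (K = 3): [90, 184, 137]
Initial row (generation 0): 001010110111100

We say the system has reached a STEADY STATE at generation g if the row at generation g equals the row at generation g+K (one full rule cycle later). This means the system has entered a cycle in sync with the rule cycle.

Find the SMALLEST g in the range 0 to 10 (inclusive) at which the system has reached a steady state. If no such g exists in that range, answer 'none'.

Gen 0: 001010110111100
Gen 1 (rule 90): 010000110100110
Gen 2 (rule 184): 001000101010101
Gen 3 (rule 137): 100010000000000
Gen 4 (rule 90): 010101000000000
Gen 5 (rule 184): 001010100000000
Gen 6 (rule 137): 100000001111111
Gen 7 (rule 90): 010000011000001
Gen 8 (rule 184): 001000010100000
Gen 9 (rule 137): 100011000001111
Gen 10 (rule 90): 010111100011001
Gen 11 (rule 184): 001111010010100
Gen 12 (rule 137): 101110000000001
Gen 13 (rule 90): 001011000000010

Answer: none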